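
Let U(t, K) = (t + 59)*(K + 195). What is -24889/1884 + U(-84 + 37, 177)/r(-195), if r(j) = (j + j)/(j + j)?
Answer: 8385287/1884 ≈ 4450.8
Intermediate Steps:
U(t, K) = (59 + t)*(195 + K)
r(j) = 1 (r(j) = (2*j)/((2*j)) = (2*j)*(1/(2*j)) = 1)
-24889/1884 + U(-84 + 37, 177)/r(-195) = -24889/1884 + (11505 + 59*177 + 195*(-84 + 37) + 177*(-84 + 37))/1 = -24889*1/1884 + (11505 + 10443 + 195*(-47) + 177*(-47))*1 = -24889/1884 + (11505 + 10443 - 9165 - 8319)*1 = -24889/1884 + 4464*1 = -24889/1884 + 4464 = 8385287/1884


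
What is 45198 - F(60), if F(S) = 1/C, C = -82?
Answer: 3706237/82 ≈ 45198.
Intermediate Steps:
F(S) = -1/82 (F(S) = 1/(-82) = -1/82)
45198 - F(60) = 45198 - 1*(-1/82) = 45198 + 1/82 = 3706237/82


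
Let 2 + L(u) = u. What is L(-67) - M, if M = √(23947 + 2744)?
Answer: -69 - √26691 ≈ -232.37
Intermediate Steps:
L(u) = -2 + u
M = √26691 ≈ 163.37
L(-67) - M = (-2 - 67) - √26691 = -69 - √26691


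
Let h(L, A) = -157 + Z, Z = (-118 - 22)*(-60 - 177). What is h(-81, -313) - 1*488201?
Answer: -455178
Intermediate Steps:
Z = 33180 (Z = -140*(-237) = 33180)
h(L, A) = 33023 (h(L, A) = -157 + 33180 = 33023)
h(-81, -313) - 1*488201 = 33023 - 1*488201 = 33023 - 488201 = -455178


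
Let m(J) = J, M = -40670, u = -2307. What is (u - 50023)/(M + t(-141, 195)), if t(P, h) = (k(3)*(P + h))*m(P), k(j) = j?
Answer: 26165/31756 ≈ 0.82394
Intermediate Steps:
t(P, h) = P*(3*P + 3*h) (t(P, h) = (3*(P + h))*P = (3*P + 3*h)*P = P*(3*P + 3*h))
(u - 50023)/(M + t(-141, 195)) = (-2307 - 50023)/(-40670 + 3*(-141)*(-141 + 195)) = -52330/(-40670 + 3*(-141)*54) = -52330/(-40670 - 22842) = -52330/(-63512) = -52330*(-1/63512) = 26165/31756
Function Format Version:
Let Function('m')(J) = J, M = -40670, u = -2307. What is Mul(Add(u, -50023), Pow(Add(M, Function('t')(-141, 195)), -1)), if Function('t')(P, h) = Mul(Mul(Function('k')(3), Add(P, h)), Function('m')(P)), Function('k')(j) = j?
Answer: Rational(26165, 31756) ≈ 0.82394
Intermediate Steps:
Function('t')(P, h) = Mul(P, Add(Mul(3, P), Mul(3, h))) (Function('t')(P, h) = Mul(Mul(3, Add(P, h)), P) = Mul(Add(Mul(3, P), Mul(3, h)), P) = Mul(P, Add(Mul(3, P), Mul(3, h))))
Mul(Add(u, -50023), Pow(Add(M, Function('t')(-141, 195)), -1)) = Mul(Add(-2307, -50023), Pow(Add(-40670, Mul(3, -141, Add(-141, 195))), -1)) = Mul(-52330, Pow(Add(-40670, Mul(3, -141, 54)), -1)) = Mul(-52330, Pow(Add(-40670, -22842), -1)) = Mul(-52330, Pow(-63512, -1)) = Mul(-52330, Rational(-1, 63512)) = Rational(26165, 31756)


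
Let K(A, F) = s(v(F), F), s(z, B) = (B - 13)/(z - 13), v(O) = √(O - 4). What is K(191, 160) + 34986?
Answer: 34839 - 294*√39/13 ≈ 34698.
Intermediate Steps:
v(O) = √(-4 + O)
s(z, B) = (-13 + B)/(-13 + z)
K(A, F) = (-13 + F)/(-13 + √(-4 + F))
K(191, 160) + 34986 = (-13 + 160)/(-13 + √(-4 + 160)) + 34986 = 147/(-13 + √156) + 34986 = 147/(-13 + 2*√39) + 34986 = 34986 + 147/(-13 + 2*√39)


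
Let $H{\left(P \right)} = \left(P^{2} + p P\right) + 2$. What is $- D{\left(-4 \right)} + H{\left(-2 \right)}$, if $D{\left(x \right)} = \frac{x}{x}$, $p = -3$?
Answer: $11$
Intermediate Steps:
$D{\left(x \right)} = 1$
$H{\left(P \right)} = 2 + P^{2} - 3 P$ ($H{\left(P \right)} = \left(P^{2} - 3 P\right) + 2 = 2 + P^{2} - 3 P$)
$- D{\left(-4 \right)} + H{\left(-2 \right)} = \left(-1\right) 1 + \left(2 + \left(-2\right)^{2} - -6\right) = -1 + \left(2 + 4 + 6\right) = -1 + 12 = 11$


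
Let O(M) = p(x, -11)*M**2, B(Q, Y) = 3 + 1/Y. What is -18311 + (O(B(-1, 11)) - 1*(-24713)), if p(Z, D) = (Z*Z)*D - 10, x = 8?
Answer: -50742/121 ≈ -419.36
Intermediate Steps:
p(Z, D) = -10 + D*Z**2 (p(Z, D) = Z**2*D - 10 = D*Z**2 - 10 = -10 + D*Z**2)
O(M) = -714*M**2 (O(M) = (-10 - 11*8**2)*M**2 = (-10 - 11*64)*M**2 = (-10 - 704)*M**2 = -714*M**2)
-18311 + (O(B(-1, 11)) - 1*(-24713)) = -18311 + (-714*(3 + 1/11)**2 - 1*(-24713)) = -18311 + (-714*(3 + 1/11)**2 + 24713) = -18311 + (-714*(34/11)**2 + 24713) = -18311 + (-714*1156/121 + 24713) = -18311 + (-825384/121 + 24713) = -18311 + 2164889/121 = -50742/121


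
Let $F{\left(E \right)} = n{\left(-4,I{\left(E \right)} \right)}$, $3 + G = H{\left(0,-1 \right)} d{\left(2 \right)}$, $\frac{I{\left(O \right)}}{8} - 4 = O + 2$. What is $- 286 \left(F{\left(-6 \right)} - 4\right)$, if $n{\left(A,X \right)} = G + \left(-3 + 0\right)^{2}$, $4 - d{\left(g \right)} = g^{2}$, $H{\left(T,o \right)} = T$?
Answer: $-572$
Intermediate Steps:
$I{\left(O \right)} = 48 + 8 O$ ($I{\left(O \right)} = 32 + 8 \left(O + 2\right) = 32 + 8 \left(2 + O\right) = 32 + \left(16 + 8 O\right) = 48 + 8 O$)
$d{\left(g \right)} = 4 - g^{2}$
$G = -3$ ($G = -3 + 0 \left(4 - 2^{2}\right) = -3 + 0 \left(4 - 4\right) = -3 + 0 \cdot 0 = -3 + 0 = -3$)
$n{\left(A,X \right)} = 6$ ($n{\left(A,X \right)} = -3 + \left(-3 + 0\right)^{2} = -3 + \left(-3\right)^{2} = -3 + 9 = 6$)
$F{\left(E \right)} = 6$
$- 286 \left(F{\left(-6 \right)} - 4\right) = - 286 \left(6 - 4\right) = \left(-286\right) 2 = -572$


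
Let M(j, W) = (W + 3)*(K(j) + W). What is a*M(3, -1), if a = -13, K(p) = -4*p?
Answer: 338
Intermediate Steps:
M(j, W) = (3 + W)*(W - 4*j) (M(j, W) = (W + 3)*(-4*j + W) = (3 + W)*(W - 4*j))
a*M(3, -1) = -13*((-1)**2 - 12*3 + 3*(-1) - 4*(-1)*3) = -13*(1 - 36 - 3 + 12) = -13*(-26) = 338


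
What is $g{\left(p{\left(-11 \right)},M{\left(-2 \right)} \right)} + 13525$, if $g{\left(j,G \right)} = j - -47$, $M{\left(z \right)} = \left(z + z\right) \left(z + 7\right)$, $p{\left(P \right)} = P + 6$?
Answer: $13567$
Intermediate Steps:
$p{\left(P \right)} = 6 + P$
$M{\left(z \right)} = 2 z \left(7 + z\right)$
$g{\left(j,G \right)} = 47 + j$ ($g{\left(j,G \right)} = j + 47 = 47 + j$)
$g{\left(p{\left(-11 \right)},M{\left(-2 \right)} \right)} + 13525 = \left(47 + \left(6 - 11\right)\right) + 13525 = \left(47 - 5\right) + 13525 = 42 + 13525 = 13567$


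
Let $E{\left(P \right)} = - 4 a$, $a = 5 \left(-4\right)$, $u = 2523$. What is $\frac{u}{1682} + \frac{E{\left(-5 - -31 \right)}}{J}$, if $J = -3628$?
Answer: $\frac{2681}{1814} \approx 1.4779$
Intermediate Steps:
$a = -20$
$E{\left(P \right)} = 80$ ($E{\left(P \right)} = \left(-4\right) \left(-20\right) = 80$)
$\frac{u}{1682} + \frac{E{\left(-5 - -31 \right)}}{J} = \frac{2523}{1682} + \frac{80}{-3628} = 2523 \cdot \frac{1}{1682} + 80 \left(- \frac{1}{3628}\right) = \frac{3}{2} - \frac{20}{907} = \frac{2681}{1814}$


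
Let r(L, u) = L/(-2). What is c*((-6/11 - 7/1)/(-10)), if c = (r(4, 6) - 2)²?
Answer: 664/55 ≈ 12.073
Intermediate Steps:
r(L, u) = -L/2 (r(L, u) = L*(-½) = -L/2)
c = 16 (c = (-½*4 - 2)² = (-2 - 2)² = (-4)² = 16)
c*((-6/11 - 7/1)/(-10)) = 16*((-6/11 - 7/1)/(-10)) = 16*((-6*1/11 - 7*1)*(-⅒)) = 16*((-6/11 - 7)*(-⅒)) = 16*(-83/11*(-⅒)) = 16*(83/110) = 664/55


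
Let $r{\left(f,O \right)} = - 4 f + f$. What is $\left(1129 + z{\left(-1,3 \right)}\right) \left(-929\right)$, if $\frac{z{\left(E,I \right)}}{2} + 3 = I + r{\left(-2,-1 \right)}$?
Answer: $-1059989$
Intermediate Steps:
$r{\left(f,O \right)} = - 3 f$
$z{\left(E,I \right)} = 6 + 2 I$ ($z{\left(E,I \right)} = -6 + 2 \left(I - -6\right) = -6 + 2 \left(I + 6\right) = -6 + 2 \left(6 + I\right) = -6 + \left(12 + 2 I\right) = 6 + 2 I$)
$\left(1129 + z{\left(-1,3 \right)}\right) \left(-929\right) = \left(1129 + \left(6 + 2 \cdot 3\right)\right) \left(-929\right) = \left(1129 + \left(6 + 6\right)\right) \left(-929\right) = \left(1129 + 12\right) \left(-929\right) = 1141 \left(-929\right) = -1059989$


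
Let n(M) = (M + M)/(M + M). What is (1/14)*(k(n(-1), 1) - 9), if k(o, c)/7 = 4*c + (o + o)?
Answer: 33/14 ≈ 2.3571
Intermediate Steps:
n(M) = 1 (n(M) = (2*M)/((2*M)) = (2*M)*(1/(2*M)) = 1)
k(o, c) = 14*o + 28*c (k(o, c) = 7*(4*c + (o + o)) = 7*(4*c + 2*o) = 7*(2*o + 4*c) = 14*o + 28*c)
(1/14)*(k(n(-1), 1) - 9) = (1/14)*((14*1 + 28*1) - 9) = (1*(1/14))*((14 + 28) - 9) = (42 - 9)/14 = (1/14)*33 = 33/14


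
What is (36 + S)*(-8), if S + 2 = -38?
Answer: 32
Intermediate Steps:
S = -40 (S = -2 - 38 = -40)
(36 + S)*(-8) = (36 - 40)*(-8) = -4*(-8) = 32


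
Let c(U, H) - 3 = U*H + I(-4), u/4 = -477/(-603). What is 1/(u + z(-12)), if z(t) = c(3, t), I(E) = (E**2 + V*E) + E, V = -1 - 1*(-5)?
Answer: -67/2267 ≈ -0.029554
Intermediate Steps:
V = 4 (V = -1 + 5 = 4)
u = 212/67 (u = 4*(-477/(-603)) = 4*(-477*(-1/603)) = 4*(53/67) = 212/67 ≈ 3.1642)
I(E) = E**2 + 5*E (I(E) = (E**2 + 4*E) + E = E**2 + 5*E)
c(U, H) = -1 + H*U (c(U, H) = 3 + (U*H - 4*(5 - 4)) = 3 + (H*U - 4*1) = 3 + (H*U - 4) = 3 + (-4 + H*U) = -1 + H*U)
z(t) = -1 + 3*t (z(t) = -1 + t*3 = -1 + 3*t)
1/(u + z(-12)) = 1/(212/67 + (-1 + 3*(-12))) = 1/(212/67 + (-1 - 36)) = 1/(212/67 - 37) = 1/(-2267/67) = -67/2267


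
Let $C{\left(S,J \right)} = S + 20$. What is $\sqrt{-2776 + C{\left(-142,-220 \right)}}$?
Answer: $3 i \sqrt{322} \approx 53.833 i$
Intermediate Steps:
$C{\left(S,J \right)} = 20 + S$
$\sqrt{-2776 + C{\left(-142,-220 \right)}} = \sqrt{-2776 + \left(20 - 142\right)} = \sqrt{-2776 - 122} = \sqrt{-2898} = 3 i \sqrt{322}$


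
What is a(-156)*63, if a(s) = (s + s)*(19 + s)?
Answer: 2692872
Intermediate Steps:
a(s) = 2*s*(19 + s) (a(s) = (2*s)*(19 + s) = 2*s*(19 + s))
a(-156)*63 = (2*(-156)*(19 - 156))*63 = (2*(-156)*(-137))*63 = 42744*63 = 2692872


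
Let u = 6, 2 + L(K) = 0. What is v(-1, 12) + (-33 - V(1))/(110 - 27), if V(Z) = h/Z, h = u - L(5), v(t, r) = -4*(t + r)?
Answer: -3693/83 ≈ -44.494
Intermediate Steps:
L(K) = -2 (L(K) = -2 + 0 = -2)
v(t, r) = -4*r - 4*t (v(t, r) = -4*(r + t) = -4*r - 4*t)
h = 8 (h = 6 - 1*(-2) = 6 + 2 = 8)
V(Z) = 8/Z
v(-1, 12) + (-33 - V(1))/(110 - 27) = (-4*12 - 4*(-1)) + (-33 - 8/1)/(110 - 27) = (-48 + 4) + (-33 - 8)/83 = -44 + (-33 - 1*8)/83 = -44 + (-33 - 8)/83 = -44 + (1/83)*(-41) = -44 - 41/83 = -3693/83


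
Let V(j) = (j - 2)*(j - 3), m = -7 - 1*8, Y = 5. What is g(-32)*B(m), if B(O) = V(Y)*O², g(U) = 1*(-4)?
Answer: -5400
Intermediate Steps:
g(U) = -4
m = -15 (m = -7 - 8 = -15)
V(j) = (-3 + j)*(-2 + j) (V(j) = (-2 + j)*(-3 + j) = (-3 + j)*(-2 + j))
B(O) = 6*O² (B(O) = (6 + 5² - 5*5)*O² = (6 + 25 - 25)*O² = 6*O²)
g(-32)*B(m) = -24*(-15)² = -24*225 = -4*1350 = -5400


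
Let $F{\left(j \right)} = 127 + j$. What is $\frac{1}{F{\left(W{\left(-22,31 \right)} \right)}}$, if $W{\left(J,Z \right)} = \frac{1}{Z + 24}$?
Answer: $\frac{55}{6986} \approx 0.0078729$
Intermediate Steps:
$W{\left(J,Z \right)} = \frac{1}{24 + Z}$
$\frac{1}{F{\left(W{\left(-22,31 \right)} \right)}} = \frac{1}{127 + \frac{1}{24 + 31}} = \frac{1}{127 + \frac{1}{55}} = \frac{1}{\frac{6986}{55}} = \frac{55}{6986}$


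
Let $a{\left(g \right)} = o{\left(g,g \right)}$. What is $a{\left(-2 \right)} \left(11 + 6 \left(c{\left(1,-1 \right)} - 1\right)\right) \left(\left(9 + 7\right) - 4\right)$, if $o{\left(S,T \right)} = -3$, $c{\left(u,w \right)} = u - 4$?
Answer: $468$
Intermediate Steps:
$c{\left(u,w \right)} = -4 + u$
$a{\left(g \right)} = -3$
$a{\left(-2 \right)} \left(11 + 6 \left(c{\left(1,-1 \right)} - 1\right)\right) \left(\left(9 + 7\right) - 4\right) = - 3 \left(11 + 6 \left(\left(-4 + 1\right) - 1\right)\right) \left(\left(9 + 7\right) - 4\right) = - 3 \left(11 + 6 \left(-3 - 1\right)\right) \left(16 - 4\right) = - 3 \left(11 + 6 \left(-4\right)\right) 12 = - 3 \left(11 - 24\right) 12 = - 3 \left(\left(-13\right) 12\right) = \left(-3\right) \left(-156\right) = 468$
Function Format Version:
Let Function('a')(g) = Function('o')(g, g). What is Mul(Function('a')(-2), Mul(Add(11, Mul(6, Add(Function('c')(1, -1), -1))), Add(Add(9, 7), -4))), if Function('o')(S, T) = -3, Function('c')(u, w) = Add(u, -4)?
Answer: 468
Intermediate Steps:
Function('c')(u, w) = Add(-4, u)
Function('a')(g) = -3
Mul(Function('a')(-2), Mul(Add(11, Mul(6, Add(Function('c')(1, -1), -1))), Add(Add(9, 7), -4))) = Mul(-3, Mul(Add(11, Mul(6, Add(Add(-4, 1), -1))), Add(Add(9, 7), -4))) = Mul(-3, Mul(Add(11, Mul(6, Add(-3, -1))), Add(16, -4))) = Mul(-3, Mul(Add(11, Mul(6, -4)), 12)) = Mul(-3, Mul(Add(11, -24), 12)) = Mul(-3, Mul(-13, 12)) = Mul(-3, -156) = 468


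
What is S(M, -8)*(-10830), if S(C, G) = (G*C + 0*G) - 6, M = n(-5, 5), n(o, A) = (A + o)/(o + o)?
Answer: 64980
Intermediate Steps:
n(o, A) = (A + o)/(2*o) (n(o, A) = (A + o)/((2*o)) = (A + o)*(1/(2*o)) = (A + o)/(2*o))
M = 0 (M = (1/2)*(5 - 5)/(-5) = (1/2)*(-1/5)*0 = 0)
S(C, G) = -6 + C*G (S(C, G) = (C*G + 0) - 6 = C*G - 6 = -6 + C*G)
S(M, -8)*(-10830) = (-6 + 0*(-8))*(-10830) = (-6 + 0)*(-10830) = -6*(-10830) = 64980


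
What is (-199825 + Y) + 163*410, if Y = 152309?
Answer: 19314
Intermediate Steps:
(-199825 + Y) + 163*410 = (-199825 + 152309) + 163*410 = -47516 + 66830 = 19314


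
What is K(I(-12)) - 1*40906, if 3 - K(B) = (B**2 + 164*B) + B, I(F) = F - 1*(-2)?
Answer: -39353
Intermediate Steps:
I(F) = 2 + F (I(F) = F + 2 = 2 + F)
K(B) = 3 - B**2 - 165*B (K(B) = 3 - ((B**2 + 164*B) + B) = 3 - (B**2 + 165*B) = 3 + (-B**2 - 165*B) = 3 - B**2 - 165*B)
K(I(-12)) - 1*40906 = (3 - (2 - 12)**2 - 165*(2 - 12)) - 1*40906 = (3 - 1*(-10)**2 - 165*(-10)) - 40906 = (3 - 1*100 + 1650) - 40906 = (3 - 100 + 1650) - 40906 = 1553 - 40906 = -39353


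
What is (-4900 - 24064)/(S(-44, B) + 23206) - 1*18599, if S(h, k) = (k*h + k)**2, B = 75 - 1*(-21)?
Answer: -158682869687/8531795 ≈ -18599.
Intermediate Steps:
B = 96 (B = 75 + 21 = 96)
S(h, k) = (k + h*k)**2 (S(h, k) = (h*k + k)**2 = (k + h*k)**2)
(-4900 - 24064)/(S(-44, B) + 23206) - 1*18599 = (-4900 - 24064)/(96**2*(1 - 44)**2 + 23206) - 1*18599 = -28964/(9216*(-43)**2 + 23206) - 18599 = -28964/(9216*1849 + 23206) - 18599 = -28964/(17040384 + 23206) - 18599 = -28964/17063590 - 18599 = -28964*1/17063590 - 18599 = -14482/8531795 - 18599 = -158682869687/8531795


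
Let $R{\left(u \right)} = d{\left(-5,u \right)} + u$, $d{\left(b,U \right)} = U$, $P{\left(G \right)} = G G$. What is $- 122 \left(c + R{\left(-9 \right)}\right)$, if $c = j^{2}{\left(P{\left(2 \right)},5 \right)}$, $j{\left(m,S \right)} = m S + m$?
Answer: $-68076$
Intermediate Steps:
$P{\left(G \right)} = G^{2}$
$j{\left(m,S \right)} = m + S m$ ($j{\left(m,S \right)} = S m + m = m + S m$)
$R{\left(u \right)} = 2 u$ ($R{\left(u \right)} = u + u = 2 u$)
$c = 576$ ($c = \left(2^{2} \left(1 + 5\right)\right)^{2} = \left(4 \cdot 6\right)^{2} = 24^{2} = 576$)
$- 122 \left(c + R{\left(-9 \right)}\right) = - 122 \left(576 + 2 \left(-9\right)\right) = - 122 \left(576 - 18\right) = \left(-122\right) 558 = -68076$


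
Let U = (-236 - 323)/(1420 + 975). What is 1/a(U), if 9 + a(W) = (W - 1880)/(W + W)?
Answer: 1118/4493097 ≈ 0.00024883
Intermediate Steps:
U = -559/2395 ≈ -0.23340
a(W) = -9 + (-1880 + W)/(2*W) (a(W) = -9 + (W - 1880)/(W + W) = -9 + (-1880 + W)/((2*W)) = -9 + (-1880 + W)*(1/(2*W)) = -9 + (-1880 + W)/(2*W))
1/a(U) = 1/(-17/2 - 940/(-559/2395)) = 1/(-17/2 - 940*(-2395/559)) = 1/(-17/2 + 2251300/559) = 1/(4493097/1118) = 1118/4493097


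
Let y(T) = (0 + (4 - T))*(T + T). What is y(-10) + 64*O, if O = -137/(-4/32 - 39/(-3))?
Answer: -98984/103 ≈ -961.01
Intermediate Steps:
O = -1096/103 (O = -137/(-4*1/32 - 39*(-⅓)) = -137/(-⅛ + 13) = -137/103/8 = -137*8/103 = -1096/103 ≈ -10.641)
y(T) = 2*T*(4 - T) (y(T) = (4 - T)*(2*T) = 2*T*(4 - T))
y(-10) + 64*O = 2*(-10)*(4 - 1*(-10)) + 64*(-1096/103) = 2*(-10)*(4 + 10) - 70144/103 = 2*(-10)*14 - 70144/103 = -280 - 70144/103 = -98984/103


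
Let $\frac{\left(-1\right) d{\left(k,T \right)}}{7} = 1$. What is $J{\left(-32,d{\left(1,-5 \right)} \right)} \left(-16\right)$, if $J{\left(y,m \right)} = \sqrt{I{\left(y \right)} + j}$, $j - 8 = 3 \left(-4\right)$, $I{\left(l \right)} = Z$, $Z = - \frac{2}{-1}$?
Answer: $- 16 i \sqrt{2} \approx - 22.627 i$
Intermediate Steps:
$d{\left(k,T \right)} = -7$ ($d{\left(k,T \right)} = \left(-7\right) 1 = -7$)
$Z = 2$ ($Z = \left(-2\right) \left(-1\right) = 2$)
$I{\left(l \right)} = 2$
$j = -4$ ($j = 8 + 3 \left(-4\right) = 8 - 12 = -4$)
$J{\left(y,m \right)} = i \sqrt{2}$ ($J{\left(y,m \right)} = \sqrt{2 - 4} = \sqrt{-2} = i \sqrt{2}$)
$J{\left(-32,d{\left(1,-5 \right)} \right)} \left(-16\right) = i \sqrt{2} \left(-16\right) = - 16 i \sqrt{2}$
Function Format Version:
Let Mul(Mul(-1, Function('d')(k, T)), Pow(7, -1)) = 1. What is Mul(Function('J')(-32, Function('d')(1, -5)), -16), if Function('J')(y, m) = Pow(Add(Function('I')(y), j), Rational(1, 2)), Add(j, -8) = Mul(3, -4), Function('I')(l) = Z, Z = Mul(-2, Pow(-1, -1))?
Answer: Mul(-16, I, Pow(2, Rational(1, 2))) ≈ Mul(-22.627, I)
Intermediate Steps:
Function('d')(k, T) = -7 (Function('d')(k, T) = Mul(-7, 1) = -7)
Z = 2 (Z = Mul(-2, -1) = 2)
Function('I')(l) = 2
j = -4 (j = Add(8, Mul(3, -4)) = Add(8, -12) = -4)
Function('J')(y, m) = Mul(I, Pow(2, Rational(1, 2))) (Function('J')(y, m) = Pow(Add(2, -4), Rational(1, 2)) = Pow(-2, Rational(1, 2)) = Mul(I, Pow(2, Rational(1, 2))))
Mul(Function('J')(-32, Function('d')(1, -5)), -16) = Mul(Mul(I, Pow(2, Rational(1, 2))), -16) = Mul(-16, I, Pow(2, Rational(1, 2)))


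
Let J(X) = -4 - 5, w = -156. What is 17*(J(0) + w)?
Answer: -2805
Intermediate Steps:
J(X) = -9
17*(J(0) + w) = 17*(-9 - 156) = 17*(-165) = -2805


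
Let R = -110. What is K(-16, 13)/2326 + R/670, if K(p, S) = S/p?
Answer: -410247/2493472 ≈ -0.16453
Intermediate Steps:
K(-16, 13)/2326 + R/670 = (13/(-16))/2326 - 110/670 = (13*(-1/16))*(1/2326) - 110*1/670 = -13/16*1/2326 - 11/67 = -13/37216 - 11/67 = -410247/2493472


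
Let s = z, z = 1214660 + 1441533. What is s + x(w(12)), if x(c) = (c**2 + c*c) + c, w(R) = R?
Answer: 2656493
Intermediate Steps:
z = 2656193
x(c) = c + 2*c**2 (x(c) = (c**2 + c**2) + c = 2*c**2 + c = c + 2*c**2)
s = 2656193
s + x(w(12)) = 2656193 + 12*(1 + 2*12) = 2656193 + 12*(1 + 24) = 2656193 + 12*25 = 2656193 + 300 = 2656493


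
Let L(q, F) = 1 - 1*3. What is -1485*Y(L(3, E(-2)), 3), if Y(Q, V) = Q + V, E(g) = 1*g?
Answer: -1485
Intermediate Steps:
E(g) = g
L(q, F) = -2 (L(q, F) = 1 - 3 = -2)
-1485*Y(L(3, E(-2)), 3) = -1485*(-2 + 3) = -1485*1 = -1485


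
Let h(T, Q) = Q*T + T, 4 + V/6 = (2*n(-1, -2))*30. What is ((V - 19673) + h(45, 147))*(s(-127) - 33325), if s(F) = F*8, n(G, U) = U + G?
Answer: 484791897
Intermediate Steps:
n(G, U) = G + U
s(F) = 8*F
V = -1104 (V = -24 + 6*((2*(-1 - 2))*30) = -24 + 6*((2*(-3))*30) = -24 + 6*(-6*30) = -24 + 6*(-180) = -24 - 1080 = -1104)
h(T, Q) = T + Q*T
((V - 19673) + h(45, 147))*(s(-127) - 33325) = ((-1104 - 19673) + 45*(1 + 147))*(8*(-127) - 33325) = (-20777 + 45*148)*(-1016 - 33325) = (-20777 + 6660)*(-34341) = -14117*(-34341) = 484791897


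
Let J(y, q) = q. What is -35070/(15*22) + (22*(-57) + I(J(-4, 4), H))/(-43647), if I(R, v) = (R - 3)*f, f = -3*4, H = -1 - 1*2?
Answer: -17003139/160039 ≈ -106.24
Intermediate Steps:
H = -3 (H = -1 - 2 = -3)
f = -12
I(R, v) = 36 - 12*R (I(R, v) = (R - 3)*(-12) = (-3 + R)*(-12) = 36 - 12*R)
-35070/(15*22) + (22*(-57) + I(J(-4, 4), H))/(-43647) = -35070/(15*22) + (22*(-57) + (36 - 12*4))/(-43647) = -35070/330 + (-1254 + (36 - 48))*(-1/43647) = -35070*1/330 + (-1254 - 12)*(-1/43647) = -1169/11 - 1266*(-1/43647) = -1169/11 + 422/14549 = -17003139/160039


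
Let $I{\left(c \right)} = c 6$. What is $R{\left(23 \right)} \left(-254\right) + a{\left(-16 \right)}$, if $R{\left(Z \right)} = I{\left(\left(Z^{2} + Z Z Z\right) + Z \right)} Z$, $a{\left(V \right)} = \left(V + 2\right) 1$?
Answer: $-445826402$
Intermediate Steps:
$a{\left(V \right)} = 2 + V$ ($a{\left(V \right)} = \left(2 + V\right) 1 = 2 + V$)
$I{\left(c \right)} = 6 c$
$R{\left(Z \right)} = Z \left(6 Z + 6 Z^{2} + 6 Z^{3}\right)$ ($R{\left(Z \right)} = 6 \left(\left(Z^{2} + Z Z Z\right) + Z\right) Z = 6 \left(\left(Z^{2} + Z^{2} Z\right) + Z\right) Z = 6 \left(\left(Z^{2} + Z^{3}\right) + Z\right) Z = 6 \left(Z + Z^{2} + Z^{3}\right) Z = \left(6 Z + 6 Z^{2} + 6 Z^{3}\right) Z = Z \left(6 Z + 6 Z^{2} + 6 Z^{3}\right)$)
$R{\left(23 \right)} \left(-254\right) + a{\left(-16 \right)} = 6 \cdot 23^{2} \left(1 + 23 + 23^{2}\right) \left(-254\right) + \left(2 - 16\right) = 6 \cdot 529 \left(1 + 23 + 529\right) \left(-254\right) - 14 = 6 \cdot 529 \cdot 553 \left(-254\right) - 14 = 1755222 \left(-254\right) - 14 = -445826388 - 14 = -445826402$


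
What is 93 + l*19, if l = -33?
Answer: -534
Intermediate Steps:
93 + l*19 = 93 - 33*19 = 93 - 627 = -534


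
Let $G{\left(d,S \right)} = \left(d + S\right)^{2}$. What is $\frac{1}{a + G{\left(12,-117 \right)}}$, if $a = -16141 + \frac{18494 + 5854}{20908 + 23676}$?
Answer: $- \frac{11146}{57016849} \approx -0.00019549$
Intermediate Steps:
$a = - \frac{179901499}{11146}$ ($a = -16141 + \frac{24348}{44584} = -16141 + 24348 \cdot \frac{1}{44584} = -16141 + \frac{6087}{11146} = - \frac{179901499}{11146} \approx -16140.0$)
$G{\left(d,S \right)} = \left(S + d\right)^{2}$
$\frac{1}{a + G{\left(12,-117 \right)}} = \frac{1}{- \frac{179901499}{11146} + \left(-117 + 12\right)^{2}} = \frac{1}{- \frac{179901499}{11146} + \left(-105\right)^{2}} = \frac{1}{- \frac{179901499}{11146} + 11025} = \frac{1}{- \frac{57016849}{11146}} = - \frac{11146}{57016849}$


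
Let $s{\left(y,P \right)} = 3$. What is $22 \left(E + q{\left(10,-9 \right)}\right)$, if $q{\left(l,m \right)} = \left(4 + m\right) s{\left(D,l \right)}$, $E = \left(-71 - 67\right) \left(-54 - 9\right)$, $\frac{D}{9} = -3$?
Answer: $190938$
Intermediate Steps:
$D = -27$ ($D = 9 \left(-3\right) = -27$)
$E = 8694$ ($E = \left(-138\right) \left(-63\right) = 8694$)
$q{\left(l,m \right)} = 12 + 3 m$ ($q{\left(l,m \right)} = \left(4 + m\right) 3 = 12 + 3 m$)
$22 \left(E + q{\left(10,-9 \right)}\right) = 22 \left(8694 + \left(12 + 3 \left(-9\right)\right)\right) = 22 \left(8694 + \left(12 - 27\right)\right) = 22 \left(8694 - 15\right) = 22 \cdot 8679 = 190938$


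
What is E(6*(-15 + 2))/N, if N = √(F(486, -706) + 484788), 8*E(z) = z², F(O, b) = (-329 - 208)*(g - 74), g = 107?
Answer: 507*√467067/311378 ≈ 1.1128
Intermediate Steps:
F(O, b) = -17721 (F(O, b) = (-329 - 208)*(107 - 74) = -537*33 = -17721)
E(z) = z²/8
N = √467067 (N = √(-17721 + 484788) = √467067 ≈ 683.42)
E(6*(-15 + 2))/N = ((6*(-15 + 2))²/8)/(√467067) = ((6*(-13))²/8)*(√467067/467067) = ((⅛)*(-78)²)*(√467067/467067) = ((⅛)*6084)*(√467067/467067) = 1521*(√467067/467067)/2 = 507*√467067/311378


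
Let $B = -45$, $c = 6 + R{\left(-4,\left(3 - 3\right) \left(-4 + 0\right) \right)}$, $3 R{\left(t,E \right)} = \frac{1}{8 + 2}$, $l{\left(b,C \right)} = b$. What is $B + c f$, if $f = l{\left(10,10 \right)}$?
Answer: $\frac{46}{3} \approx 15.333$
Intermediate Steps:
$R{\left(t,E \right)} = \frac{1}{30}$ ($R{\left(t,E \right)} = \frac{1}{3 \left(8 + 2\right)} = \frac{1}{3 \cdot 10} = \frac{1}{3} \cdot \frac{1}{10} = \frac{1}{30}$)
$f = 10$
$c = \frac{181}{30}$ ($c = 6 + \frac{1}{30} = \frac{181}{30} \approx 6.0333$)
$B + c f = -45 + \frac{181}{30} \cdot 10 = -45 + \frac{181}{3} = \frac{46}{3}$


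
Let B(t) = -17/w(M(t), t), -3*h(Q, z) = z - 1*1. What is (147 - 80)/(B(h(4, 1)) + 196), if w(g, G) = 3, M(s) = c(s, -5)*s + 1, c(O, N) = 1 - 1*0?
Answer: 201/571 ≈ 0.35201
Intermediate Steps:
c(O, N) = 1 (c(O, N) = 1 + 0 = 1)
h(Q, z) = ⅓ - z/3 (h(Q, z) = -(z - 1*1)/3 = -(z - 1)/3 = -(-1 + z)/3 = ⅓ - z/3)
M(s) = 1 + s (M(s) = 1*s + 1 = s + 1 = 1 + s)
B(t) = -17/3
(147 - 80)/(B(h(4, 1)) + 196) = (147 - 80)/(-17/3 + 196) = 67/(571/3) = 67*(3/571) = 201/571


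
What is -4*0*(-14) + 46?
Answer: 46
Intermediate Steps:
-4*0*(-14) + 46 = 0*(-14) + 46 = 0 + 46 = 46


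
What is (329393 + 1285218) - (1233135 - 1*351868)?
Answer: 733344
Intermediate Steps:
(329393 + 1285218) - (1233135 - 1*351868) = 1614611 - (1233135 - 351868) = 1614611 - 1*881267 = 1614611 - 881267 = 733344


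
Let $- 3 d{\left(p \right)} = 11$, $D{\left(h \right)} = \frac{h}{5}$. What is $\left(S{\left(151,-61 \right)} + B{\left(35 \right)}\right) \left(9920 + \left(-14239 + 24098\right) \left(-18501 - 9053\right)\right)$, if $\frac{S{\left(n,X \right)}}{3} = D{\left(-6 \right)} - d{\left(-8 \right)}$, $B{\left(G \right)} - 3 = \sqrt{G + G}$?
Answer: $- \frac{14125538232}{5} - 271644966 \sqrt{70} \approx -5.0978 \cdot 10^{9}$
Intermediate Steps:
$D{\left(h \right)} = \frac{h}{5}$ ($D{\left(h \right)} = h \frac{1}{5} = \frac{h}{5}$)
$B{\left(G \right)} = 3 + \sqrt{2} \sqrt{G}$ ($B{\left(G \right)} = 3 + \sqrt{G + G} = 3 + \sqrt{2 G} = 3 + \sqrt{2} \sqrt{G}$)
$d{\left(p \right)} = - \frac{11}{3}$ ($d{\left(p \right)} = \left(- \frac{1}{3}\right) 11 = - \frac{11}{3}$)
$S{\left(n,X \right)} = \frac{37}{5}$ ($S{\left(n,X \right)} = 3 \left(\frac{1}{5} \left(-6\right) - - \frac{11}{3}\right) = 3 \left(- \frac{6}{5} + \frac{11}{3}\right) = 3 \cdot \frac{37}{15} = \frac{37}{5}$)
$\left(S{\left(151,-61 \right)} + B{\left(35 \right)}\right) \left(9920 + \left(-14239 + 24098\right) \left(-18501 - 9053\right)\right) = \left(\frac{37}{5} + \left(3 + \sqrt{2} \sqrt{35}\right)\right) \left(9920 + \left(-14239 + 24098\right) \left(-18501 - 9053\right)\right) = \left(\frac{37}{5} + \left(3 + \sqrt{70}\right)\right) \left(9920 + 9859 \left(-27554\right)\right) = \left(\frac{52}{5} + \sqrt{70}\right) \left(9920 - 271654886\right) = \left(\frac{52}{5} + \sqrt{70}\right) \left(-271644966\right) = - \frac{14125538232}{5} - 271644966 \sqrt{70}$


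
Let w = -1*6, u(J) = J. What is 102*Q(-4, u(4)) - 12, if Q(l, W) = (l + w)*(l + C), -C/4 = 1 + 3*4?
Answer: 57108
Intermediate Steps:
C = -52 (C = -4*(1 + 3*4) = -4*(1 + 12) = -4*13 = -52)
w = -6
Q(l, W) = (-52 + l)*(-6 + l) (Q(l, W) = (l - 6)*(l - 52) = (-6 + l)*(-52 + l) = (-52 + l)*(-6 + l))
102*Q(-4, u(4)) - 12 = 102*(312 + (-4)² - 58*(-4)) - 12 = 102*(312 + 16 + 232) - 12 = 102*560 - 12 = 57120 - 12 = 57108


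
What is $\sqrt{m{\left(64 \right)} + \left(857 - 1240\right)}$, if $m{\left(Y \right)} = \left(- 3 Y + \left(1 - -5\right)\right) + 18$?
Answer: $i \sqrt{551} \approx 23.473 i$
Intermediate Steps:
$m{\left(Y \right)} = 24 - 3 Y$ ($m{\left(Y \right)} = \left(- 3 Y + \left(1 + 5\right)\right) + 18 = \left(- 3 Y + 6\right) + 18 = \left(6 - 3 Y\right) + 18 = 24 - 3 Y$)
$\sqrt{m{\left(64 \right)} + \left(857 - 1240\right)} = \sqrt{\left(24 - 192\right) + \left(857 - 1240\right)} = \sqrt{\left(24 - 192\right) - 383} = \sqrt{-168 - 383} = \sqrt{-551} = i \sqrt{551}$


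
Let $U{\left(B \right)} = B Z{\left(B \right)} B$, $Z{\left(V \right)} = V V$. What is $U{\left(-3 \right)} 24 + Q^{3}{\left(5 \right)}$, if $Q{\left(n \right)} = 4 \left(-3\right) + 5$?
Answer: $1601$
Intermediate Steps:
$Q{\left(n \right)} = -7$ ($Q{\left(n \right)} = -12 + 5 = -7$)
$Z{\left(V \right)} = V^{2}$
$U{\left(B \right)} = B^{4}$ ($U{\left(B \right)} = B B^{2} B = B^{3} B = B^{4}$)
$U{\left(-3 \right)} 24 + Q^{3}{\left(5 \right)} = \left(-3\right)^{4} \cdot 24 + \left(-7\right)^{3} = 81 \cdot 24 - 343 = 1944 - 343 = 1601$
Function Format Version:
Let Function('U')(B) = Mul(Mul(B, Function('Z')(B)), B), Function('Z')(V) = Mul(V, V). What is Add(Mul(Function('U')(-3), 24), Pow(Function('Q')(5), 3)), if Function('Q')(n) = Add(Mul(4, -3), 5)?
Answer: 1601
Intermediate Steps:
Function('Q')(n) = -7 (Function('Q')(n) = Add(-12, 5) = -7)
Function('Z')(V) = Pow(V, 2)
Function('U')(B) = Pow(B, 4) (Function('U')(B) = Mul(Mul(B, Pow(B, 2)), B) = Mul(Pow(B, 3), B) = Pow(B, 4))
Add(Mul(Function('U')(-3), 24), Pow(Function('Q')(5), 3)) = Add(Mul(Pow(-3, 4), 24), Pow(-7, 3)) = Add(Mul(81, 24), -343) = Add(1944, -343) = 1601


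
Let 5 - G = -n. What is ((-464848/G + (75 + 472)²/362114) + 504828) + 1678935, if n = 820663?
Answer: 296599935758707/135820554 ≈ 2.1838e+6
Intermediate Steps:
G = 820668 (G = 5 - (-1)*820663 = 5 - 1*(-820663) = 5 + 820663 = 820668)
((-464848/G + (75 + 472)²/362114) + 504828) + 1678935 = ((-464848/820668 + (75 + 472)²/362114) + 504828) + 1678935 = ((-464848*1/820668 + 547²*(1/362114)) + 504828) + 1678935 = ((-116212/205167 + 299209*(1/362114)) + 504828) + 1678935 = ((-116212/205167 + 547/662) + 504828) + 1678935 = (35294005/135820554 + 504828) + 1678935 = 68566053928717/135820554 + 1678935 = 296599935758707/135820554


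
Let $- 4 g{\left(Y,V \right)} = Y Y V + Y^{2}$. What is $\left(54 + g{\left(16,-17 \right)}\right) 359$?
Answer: $387002$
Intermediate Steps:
$g{\left(Y,V \right)} = - \frac{Y^{2}}{4} - \frac{V Y^{2}}{4}$ ($g{\left(Y,V \right)} = - \frac{Y Y V + Y^{2}}{4} = - \frac{Y^{2} V + Y^{2}}{4} = - \frac{V Y^{2} + Y^{2}}{4} = - \frac{Y^{2} + V Y^{2}}{4} = - \frac{Y^{2}}{4} - \frac{V Y^{2}}{4}$)
$\left(54 + g{\left(16,-17 \right)}\right) 359 = \left(54 + \frac{16^{2} \left(-1 - -17\right)}{4}\right) 359 = \left(54 + \frac{1}{4} \cdot 256 \left(-1 + 17\right)\right) 359 = \left(54 + \frac{1}{4} \cdot 256 \cdot 16\right) 359 = \left(54 + 1024\right) 359 = 1078 \cdot 359 = 387002$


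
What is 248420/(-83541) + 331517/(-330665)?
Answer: -109839060997/27624084765 ≈ -3.9762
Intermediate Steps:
248420/(-83541) + 331517/(-330665) = 248420*(-1/83541) + 331517*(-1/330665) = -248420/83541 - 331517/330665 = -109839060997/27624084765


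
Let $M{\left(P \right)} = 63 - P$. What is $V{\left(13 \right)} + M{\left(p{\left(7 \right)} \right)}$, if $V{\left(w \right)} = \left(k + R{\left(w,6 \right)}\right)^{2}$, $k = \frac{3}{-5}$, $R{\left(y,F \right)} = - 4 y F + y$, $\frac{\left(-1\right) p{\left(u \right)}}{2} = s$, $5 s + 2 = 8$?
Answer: $\frac{2245639}{25} \approx 89826.0$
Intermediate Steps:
$s = \frac{6}{5}$ ($s = - \frac{2}{5} + \frac{1}{5} \cdot 8 = - \frac{2}{5} + \frac{8}{5} = \frac{6}{5} \approx 1.2$)
$p{\left(u \right)} = - \frac{12}{5}$ ($p{\left(u \right)} = \left(-2\right) \frac{6}{5} = - \frac{12}{5}$)
$R{\left(y,F \right)} = y - 4 F y$ ($R{\left(y,F \right)} = - 4 F y + y = y - 4 F y$)
$k = - \frac{3}{5}$ ($k = 3 \left(- \frac{1}{5}\right) = - \frac{3}{5} \approx -0.6$)
$V{\left(w \right)} = \left(- \frac{3}{5} - 23 w\right)^{2}$ ($V{\left(w \right)} = \left(- \frac{3}{5} + w \left(1 - 24\right)\right)^{2} = \left(- \frac{3}{5} + w \left(-23\right)\right)^{2} = \left(- \frac{3}{5} - 23 w\right)^{2}$)
$V{\left(13 \right)} + M{\left(p{\left(7 \right)} \right)} = \frac{\left(3 + 115 \cdot 13\right)^{2}}{25} + \left(63 - - \frac{12}{5}\right) = \frac{\left(3 + 1495\right)^{2}}{25} + \left(63 + \frac{12}{5}\right) = \frac{1498^{2}}{25} + \frac{327}{5} = \frac{1}{25} \cdot 2244004 + \frac{327}{5} = \frac{2244004}{25} + \frac{327}{5} = \frac{2245639}{25}$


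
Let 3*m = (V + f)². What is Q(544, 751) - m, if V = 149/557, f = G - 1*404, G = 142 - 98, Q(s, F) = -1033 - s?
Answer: -41616325660/930747 ≈ -44713.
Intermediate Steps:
G = 44
f = -360 (f = 44 - 1*404 = 44 - 404 = -360)
V = 149/557 (V = 149*(1/557) = 149/557 ≈ 0.26750)
m = 40148537641/930747 (m = (149/557 - 360)²/3 = (-200371/557)²/3 = (⅓)*(40148537641/310249) = 40148537641/930747 ≈ 43136.)
Q(544, 751) - m = (-1033 - 1*544) - 1*40148537641/930747 = (-1033 - 544) - 40148537641/930747 = -1577 - 40148537641/930747 = -41616325660/930747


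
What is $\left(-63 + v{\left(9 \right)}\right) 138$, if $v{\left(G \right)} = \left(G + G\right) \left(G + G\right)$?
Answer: $36018$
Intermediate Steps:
$v{\left(G \right)} = 4 G^{2}$ ($v{\left(G \right)} = 2 G 2 G = 4 G^{2}$)
$\left(-63 + v{\left(9 \right)}\right) 138 = \left(-63 + 4 \cdot 9^{2}\right) 138 = \left(-63 + 4 \cdot 81\right) 138 = \left(-63 + 324\right) 138 = 261 \cdot 138 = 36018$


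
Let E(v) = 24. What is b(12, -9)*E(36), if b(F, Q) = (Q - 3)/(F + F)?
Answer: -12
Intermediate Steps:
b(F, Q) = (-3 + Q)/(2*F) (b(F, Q) = (-3 + Q)/((2*F)) = (-3 + Q)*(1/(2*F)) = (-3 + Q)/(2*F))
b(12, -9)*E(36) = ((1/2)*(-3 - 9)/12)*24 = ((1/2)*(1/12)*(-12))*24 = -1/2*24 = -12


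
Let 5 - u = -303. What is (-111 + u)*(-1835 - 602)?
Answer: -480089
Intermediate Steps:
u = 308 (u = 5 - 1*(-303) = 5 + 303 = 308)
(-111 + u)*(-1835 - 602) = (-111 + 308)*(-1835 - 602) = 197*(-2437) = -480089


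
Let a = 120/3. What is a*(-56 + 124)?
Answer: 2720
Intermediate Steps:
a = 40 (a = 120*(⅓) = 40)
a*(-56 + 124) = 40*(-56 + 124) = 40*68 = 2720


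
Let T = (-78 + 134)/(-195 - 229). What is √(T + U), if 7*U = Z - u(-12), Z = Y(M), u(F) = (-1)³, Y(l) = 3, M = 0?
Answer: √60473/371 ≈ 0.66284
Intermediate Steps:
u(F) = -1
Z = 3
T = -7/53 (T = 56/(-424) = 56*(-1/424) = -7/53 ≈ -0.13208)
U = 4/7 (U = (3 - 1*(-1))/7 = (3 + 1)/7 = (⅐)*4 = 4/7 ≈ 0.57143)
√(T + U) = √(-7/53 + 4/7) = √(163/371) = √60473/371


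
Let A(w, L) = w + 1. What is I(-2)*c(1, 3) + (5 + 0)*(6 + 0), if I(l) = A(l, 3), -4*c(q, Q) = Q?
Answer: 123/4 ≈ 30.750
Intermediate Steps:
A(w, L) = 1 + w
c(q, Q) = -Q/4
I(l) = 1 + l
I(-2)*c(1, 3) + (5 + 0)*(6 + 0) = (1 - 2)*(-¼*3) + (5 + 0)*(6 + 0) = -1*(-¾) + 5*6 = ¾ + 30 = 123/4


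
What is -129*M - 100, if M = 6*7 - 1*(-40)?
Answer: -10678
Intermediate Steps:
M = 82 (M = 42 + 40 = 82)
-129*M - 100 = -129*82 - 100 = -10578 - 100 = -10678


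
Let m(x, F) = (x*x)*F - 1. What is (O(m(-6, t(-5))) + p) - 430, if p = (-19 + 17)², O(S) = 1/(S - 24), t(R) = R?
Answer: -87331/205 ≈ -426.00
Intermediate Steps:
m(x, F) = -1 + F*x² (m(x, F) = x²*F - 1 = F*x² - 1 = -1 + F*x²)
O(S) = 1/(-24 + S)
p = 4 (p = (-2)² = 4)
(O(m(-6, t(-5))) + p) - 430 = (1/(-24 + (-1 - 5*(-6)²)) + 4) - 430 = (1/(-24 + (-1 - 5*36)) + 4) - 430 = (1/(-24 + (-1 - 180)) + 4) - 430 = (1/(-24 - 181) + 4) - 430 = (1/(-205) + 4) - 430 = (-1/205 + 4) - 430 = 819/205 - 430 = -87331/205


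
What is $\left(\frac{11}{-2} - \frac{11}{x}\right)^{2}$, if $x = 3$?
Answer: $\frac{3025}{36} \approx 84.028$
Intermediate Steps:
$\left(\frac{11}{-2} - \frac{11}{x}\right)^{2} = \left(\frac{11}{-2} - \frac{11}{3}\right)^{2} = \left(11 \left(- \frac{1}{2}\right) - \frac{11}{3}\right)^{2} = \left(- \frac{11}{2} - \frac{11}{3}\right)^{2} = \left(- \frac{55}{6}\right)^{2} = \frac{3025}{36}$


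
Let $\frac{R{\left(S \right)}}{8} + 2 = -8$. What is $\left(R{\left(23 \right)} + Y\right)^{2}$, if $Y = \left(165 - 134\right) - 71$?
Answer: $14400$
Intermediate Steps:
$R{\left(S \right)} = -80$ ($R{\left(S \right)} = -16 + 8 \left(-8\right) = -16 - 64 = -80$)
$Y = -40$ ($Y = 31 - 71 = -40$)
$\left(R{\left(23 \right)} + Y\right)^{2} = \left(-80 - 40\right)^{2} = \left(-120\right)^{2} = 14400$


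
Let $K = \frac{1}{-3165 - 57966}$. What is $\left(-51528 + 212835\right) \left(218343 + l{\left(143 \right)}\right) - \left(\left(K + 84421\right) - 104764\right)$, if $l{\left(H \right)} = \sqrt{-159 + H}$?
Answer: $\frac{2153050609262365}{61131} + 645228 i \approx 3.522 \cdot 10^{10} + 6.4523 \cdot 10^{5} i$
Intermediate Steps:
$K = - \frac{1}{61131}$ ($K = \frac{1}{-61131} = - \frac{1}{61131} \approx -1.6358 \cdot 10^{-5}$)
$\left(-51528 + 212835\right) \left(218343 + l{\left(143 \right)}\right) - \left(\left(K + 84421\right) - 104764\right) = \left(-51528 + 212835\right) \left(218343 + \sqrt{-159 + 143}\right) - \left(\left(- \frac{1}{61131} + 84421\right) - 104764\right) = 161307 \left(218343 + \sqrt{-16}\right) - \left(\frac{5160740150}{61131} - 104764\right) = 161307 \left(218343 + 4 i\right) - - \frac{1243587934}{61131} = \left(35220254301 + 645228 i\right) + \frac{1243587934}{61131} = \frac{2153050609262365}{61131} + 645228 i$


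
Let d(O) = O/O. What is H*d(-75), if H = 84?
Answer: 84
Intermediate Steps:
d(O) = 1
H*d(-75) = 84*1 = 84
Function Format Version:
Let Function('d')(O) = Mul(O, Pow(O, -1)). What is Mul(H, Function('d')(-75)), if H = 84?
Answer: 84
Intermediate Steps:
Function('d')(O) = 1
Mul(H, Function('d')(-75)) = Mul(84, 1) = 84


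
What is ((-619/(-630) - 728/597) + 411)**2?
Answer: 2651979219911641/15717636900 ≈ 1.6873e+5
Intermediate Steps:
((-619/(-630) - 728/597) + 411)**2 = ((-619*(-1/630) - 728*1/597) + 411)**2 = ((619/630 - 728/597) + 411)**2 = (-29699/125370 + 411)**2 = (51497371/125370)**2 = 2651979219911641/15717636900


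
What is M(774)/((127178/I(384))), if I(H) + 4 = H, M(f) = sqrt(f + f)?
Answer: 1140*sqrt(43)/63589 ≈ 0.11756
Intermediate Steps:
M(f) = sqrt(2)*sqrt(f) (M(f) = sqrt(2*f) = sqrt(2)*sqrt(f))
I(H) = -4 + H
M(774)/((127178/I(384))) = (sqrt(2)*sqrt(774))/((127178/(-4 + 384))) = (sqrt(2)*(3*sqrt(86)))/((127178/380)) = (6*sqrt(43))/((127178*(1/380))) = (6*sqrt(43))/(63589/190) = (6*sqrt(43))*(190/63589) = 1140*sqrt(43)/63589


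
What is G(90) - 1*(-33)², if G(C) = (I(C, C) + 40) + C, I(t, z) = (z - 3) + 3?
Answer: -869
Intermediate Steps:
I(t, z) = z (I(t, z) = (-3 + z) + 3 = z)
G(C) = 40 + 2*C (G(C) = (C + 40) + C = (40 + C) + C = 40 + 2*C)
G(90) - 1*(-33)² = (40 + 2*90) - 1*(-33)² = (40 + 180) - 1*1089 = 220 - 1089 = -869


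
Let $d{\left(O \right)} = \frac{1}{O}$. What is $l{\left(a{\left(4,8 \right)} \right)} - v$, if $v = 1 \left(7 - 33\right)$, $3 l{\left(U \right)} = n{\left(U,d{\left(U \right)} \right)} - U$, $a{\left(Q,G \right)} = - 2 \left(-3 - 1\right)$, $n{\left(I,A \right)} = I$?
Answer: $26$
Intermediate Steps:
$a{\left(Q,G \right)} = 8$ ($a{\left(Q,G \right)} = \left(-2\right) \left(-4\right) = 8$)
$l{\left(U \right)} = 0$ ($l{\left(U \right)} = \frac{U - U}{3} = \frac{1}{3} \cdot 0 = 0$)
$v = -26$ ($v = 1 \left(-26\right) = -26$)
$l{\left(a{\left(4,8 \right)} \right)} - v = 0 - -26 = 0 + 26 = 26$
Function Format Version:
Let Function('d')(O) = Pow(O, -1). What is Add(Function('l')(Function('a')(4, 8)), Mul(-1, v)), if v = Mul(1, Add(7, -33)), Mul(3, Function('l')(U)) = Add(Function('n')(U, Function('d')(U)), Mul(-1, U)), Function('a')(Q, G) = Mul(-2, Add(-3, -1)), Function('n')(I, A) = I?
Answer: 26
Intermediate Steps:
Function('a')(Q, G) = 8 (Function('a')(Q, G) = Mul(-2, -4) = 8)
Function('l')(U) = 0 (Function('l')(U) = Mul(Rational(1, 3), Add(U, Mul(-1, U))) = Mul(Rational(1, 3), 0) = 0)
v = -26 (v = Mul(1, -26) = -26)
Add(Function('l')(Function('a')(4, 8)), Mul(-1, v)) = Add(0, Mul(-1, -26)) = Add(0, 26) = 26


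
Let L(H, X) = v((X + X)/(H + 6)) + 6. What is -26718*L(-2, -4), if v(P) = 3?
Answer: -240462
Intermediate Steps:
L(H, X) = 9 (L(H, X) = 3 + 6 = 9)
-26718*L(-2, -4) = -26718*9 = -240462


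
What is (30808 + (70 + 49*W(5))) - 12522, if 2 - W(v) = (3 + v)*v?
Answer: 16494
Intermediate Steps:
W(v) = 2 - v*(3 + v) (W(v) = 2 - (3 + v)*v = 2 - v*(3 + v))
(30808 + (70 + 49*W(5))) - 12522 = (30808 + (70 + 49*(2 - 1*5² - 3*5))) - 12522 = (30808 + (70 + 49*(2 - 1*25 - 15))) - 12522 = (30808 + (70 + 49*(2 - 25 - 15))) - 12522 = (30808 + (70 + 49*(-38))) - 12522 = (30808 + (70 - 1862)) - 12522 = (30808 - 1792) - 12522 = 29016 - 12522 = 16494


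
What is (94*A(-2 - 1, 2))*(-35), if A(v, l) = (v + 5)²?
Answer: -13160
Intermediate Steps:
A(v, l) = (5 + v)²
(94*A(-2 - 1, 2))*(-35) = (94*(5 + (-2 - 1))²)*(-35) = (94*(5 - 3)²)*(-35) = (94*2²)*(-35) = (94*4)*(-35) = 376*(-35) = -13160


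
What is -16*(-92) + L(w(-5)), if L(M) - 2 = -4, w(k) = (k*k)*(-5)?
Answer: 1470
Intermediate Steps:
w(k) = -5*k² (w(k) = k²*(-5) = -5*k²)
L(M) = -2 (L(M) = 2 - 4 = -2)
-16*(-92) + L(w(-5)) = -16*(-92) - 2 = 1472 - 2 = 1470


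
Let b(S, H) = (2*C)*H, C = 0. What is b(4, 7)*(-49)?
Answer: 0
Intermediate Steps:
b(S, H) = 0 (b(S, H) = (2*0)*H = 0*H = 0)
b(4, 7)*(-49) = 0*(-49) = 0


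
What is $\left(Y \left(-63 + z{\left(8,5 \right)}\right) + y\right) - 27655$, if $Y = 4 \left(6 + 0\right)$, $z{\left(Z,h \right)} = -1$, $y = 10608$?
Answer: $-18583$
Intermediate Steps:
$Y = 24$ ($Y = 4 \cdot 6 = 24$)
$\left(Y \left(-63 + z{\left(8,5 \right)}\right) + y\right) - 27655 = \left(24 \left(-63 - 1\right) + 10608\right) - 27655 = \left(24 \left(-64\right) + 10608\right) - 27655 = \left(-1536 + 10608\right) - 27655 = 9072 - 27655 = -18583$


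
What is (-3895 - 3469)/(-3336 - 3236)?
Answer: 1841/1643 ≈ 1.1205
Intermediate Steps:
(-3895 - 3469)/(-3336 - 3236) = -7364/(-6572) = -7364*(-1/6572) = 1841/1643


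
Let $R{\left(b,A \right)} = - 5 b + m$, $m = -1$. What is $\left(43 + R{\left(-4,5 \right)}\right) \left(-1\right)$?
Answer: $-62$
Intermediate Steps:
$R{\left(b,A \right)} = -1 - 5 b$ ($R{\left(b,A \right)} = - 5 b - 1 = -1 - 5 b$)
$\left(43 + R{\left(-4,5 \right)}\right) \left(-1\right) = \left(43 - -19\right) \left(-1\right) = \left(43 + \left(-1 + 20\right)\right) \left(-1\right) = \left(43 + 19\right) \left(-1\right) = 62 \left(-1\right) = -62$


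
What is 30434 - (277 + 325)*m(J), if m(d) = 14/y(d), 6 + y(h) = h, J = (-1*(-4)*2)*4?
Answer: 391428/13 ≈ 30110.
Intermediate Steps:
J = 32 (J = (4*2)*4 = 8*4 = 32)
y(h) = -6 + h
m(d) = 14/(-6 + d)
30434 - (277 + 325)*m(J) = 30434 - (277 + 325)*14/(-6 + 32) = 30434 - 602*14/26 = 30434 - 602*14*(1/26) = 30434 - 602*7/13 = 30434 - 1*4214/13 = 30434 - 4214/13 = 391428/13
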